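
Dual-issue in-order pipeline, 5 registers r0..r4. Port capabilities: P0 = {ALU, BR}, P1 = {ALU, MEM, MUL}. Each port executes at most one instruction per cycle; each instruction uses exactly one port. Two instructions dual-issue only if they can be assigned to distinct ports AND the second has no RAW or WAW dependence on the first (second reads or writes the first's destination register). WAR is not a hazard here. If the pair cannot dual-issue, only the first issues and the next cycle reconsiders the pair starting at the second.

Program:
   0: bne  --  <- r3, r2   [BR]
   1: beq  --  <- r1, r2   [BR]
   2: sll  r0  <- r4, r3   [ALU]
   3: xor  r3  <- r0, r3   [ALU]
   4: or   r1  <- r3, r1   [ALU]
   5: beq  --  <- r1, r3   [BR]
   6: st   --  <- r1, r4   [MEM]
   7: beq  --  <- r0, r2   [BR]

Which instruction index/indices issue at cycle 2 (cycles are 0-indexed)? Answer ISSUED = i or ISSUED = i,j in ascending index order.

#0 head=0: bne i0 no-port BR/BR
#1 head=1: beq+sll i1&i2 dual
#2 head=3: xor i3 RAW r3
#3 head=4: or i4 RAW r1
#4 head=5: beq+st i5&i6 dual
#5 head=7: beq i7 tail

ISSUED = 3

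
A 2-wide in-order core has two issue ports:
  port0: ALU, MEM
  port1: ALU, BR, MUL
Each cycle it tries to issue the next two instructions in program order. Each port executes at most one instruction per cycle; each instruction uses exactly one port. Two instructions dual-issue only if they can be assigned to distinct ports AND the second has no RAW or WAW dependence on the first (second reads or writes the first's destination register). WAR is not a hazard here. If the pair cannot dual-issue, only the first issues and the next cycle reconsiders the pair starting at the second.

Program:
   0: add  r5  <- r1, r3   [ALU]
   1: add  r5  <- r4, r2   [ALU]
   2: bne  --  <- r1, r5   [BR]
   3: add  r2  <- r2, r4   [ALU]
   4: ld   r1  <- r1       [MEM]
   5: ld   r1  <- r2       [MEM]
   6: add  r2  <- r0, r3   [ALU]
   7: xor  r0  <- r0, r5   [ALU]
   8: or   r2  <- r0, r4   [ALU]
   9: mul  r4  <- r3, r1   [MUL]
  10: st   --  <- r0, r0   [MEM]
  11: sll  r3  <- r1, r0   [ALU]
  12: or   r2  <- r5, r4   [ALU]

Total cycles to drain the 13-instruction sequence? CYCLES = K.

CYCLES = 9

#0 head=0: add.ALU i0 WAW r5
#1 head=1: add.ALU i1 RAW r5
#2 head=2: bne.BR/add.ALU i2/i3 pair
#3 head=4: ld.MEM i4 no-port MEM/MEM
#4 head=5: ld.MEM/add.ALU i5/i6 pair
#5 head=7: xor.ALU i7 RAW r0
#6 head=8: or.ALU/mul.MUL i8/i9 pair
#7 head=10: st.MEM/sll.ALU i10/i11 pair
#8 head=12: or.ALU i12 tail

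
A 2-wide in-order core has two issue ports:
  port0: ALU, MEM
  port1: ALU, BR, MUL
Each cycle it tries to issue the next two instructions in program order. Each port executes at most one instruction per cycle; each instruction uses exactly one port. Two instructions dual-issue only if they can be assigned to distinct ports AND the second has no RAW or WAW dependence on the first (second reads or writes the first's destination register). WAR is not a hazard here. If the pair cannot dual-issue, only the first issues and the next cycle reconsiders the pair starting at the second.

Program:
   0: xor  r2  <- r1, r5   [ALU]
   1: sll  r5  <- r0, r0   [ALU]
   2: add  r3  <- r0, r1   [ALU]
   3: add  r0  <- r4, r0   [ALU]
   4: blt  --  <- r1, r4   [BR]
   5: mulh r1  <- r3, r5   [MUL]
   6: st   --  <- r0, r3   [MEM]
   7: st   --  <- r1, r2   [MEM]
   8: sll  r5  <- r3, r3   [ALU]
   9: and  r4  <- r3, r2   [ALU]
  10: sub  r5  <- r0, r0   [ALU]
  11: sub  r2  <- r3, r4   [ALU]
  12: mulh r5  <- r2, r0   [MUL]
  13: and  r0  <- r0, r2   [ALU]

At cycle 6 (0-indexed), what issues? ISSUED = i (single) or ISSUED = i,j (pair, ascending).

ISSUED = 11

c0: i0/i1 xor.ALU sll.ALU  2-wide
c1: i2/i3 add.ALU add.ALU  2-wide
c2: i4 blt.BR  no-port BR/MUL
c3: i5/i6 mulh.MUL st.MEM  2-wide
c4: i7/i8 st.MEM sll.ALU  2-wide
c5: i9/i10 and.ALU sub.ALU  2-wide
c6: i11 sub.ALU  RAW r2
c7: i12/i13 mulh.MUL and.ALU  2-wide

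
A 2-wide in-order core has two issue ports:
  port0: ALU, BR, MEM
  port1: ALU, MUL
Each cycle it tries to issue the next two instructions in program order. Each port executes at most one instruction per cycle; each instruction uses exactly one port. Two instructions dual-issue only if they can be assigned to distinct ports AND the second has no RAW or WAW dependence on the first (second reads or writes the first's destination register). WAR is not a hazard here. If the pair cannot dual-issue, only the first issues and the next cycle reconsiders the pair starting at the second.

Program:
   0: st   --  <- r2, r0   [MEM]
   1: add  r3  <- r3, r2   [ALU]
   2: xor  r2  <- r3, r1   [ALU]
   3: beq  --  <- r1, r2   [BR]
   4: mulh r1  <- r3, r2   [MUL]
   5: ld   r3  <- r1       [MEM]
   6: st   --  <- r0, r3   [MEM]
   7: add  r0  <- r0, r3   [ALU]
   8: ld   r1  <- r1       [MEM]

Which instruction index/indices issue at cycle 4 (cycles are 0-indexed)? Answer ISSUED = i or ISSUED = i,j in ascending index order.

ISSUED = 6,7

[0] i0&i1  st.MEM add.ALU  -- dual
[1] i2  xor.ALU  -- RAW r2
[2] i3&i4  beq.BR mulh.MUL  -- dual
[3] i5  ld.MEM  -- no-port MEM/MEM
[4] i6&i7  st.MEM add.ALU  -- dual
[5] i8  ld.MEM  -- tail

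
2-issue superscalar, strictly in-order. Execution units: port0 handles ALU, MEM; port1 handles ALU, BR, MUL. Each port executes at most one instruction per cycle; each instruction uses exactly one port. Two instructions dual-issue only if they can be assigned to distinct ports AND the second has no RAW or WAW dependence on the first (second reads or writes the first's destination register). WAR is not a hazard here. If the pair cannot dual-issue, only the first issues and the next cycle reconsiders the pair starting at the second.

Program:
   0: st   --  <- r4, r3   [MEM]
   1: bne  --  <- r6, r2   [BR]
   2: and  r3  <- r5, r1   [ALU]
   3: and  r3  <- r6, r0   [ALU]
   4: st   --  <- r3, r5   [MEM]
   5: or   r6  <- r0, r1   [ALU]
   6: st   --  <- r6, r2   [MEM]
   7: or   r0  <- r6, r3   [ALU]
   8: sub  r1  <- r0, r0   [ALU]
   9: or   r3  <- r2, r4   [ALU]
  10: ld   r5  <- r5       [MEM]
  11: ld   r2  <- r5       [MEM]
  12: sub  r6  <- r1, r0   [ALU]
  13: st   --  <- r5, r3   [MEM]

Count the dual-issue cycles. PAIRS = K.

[0] i0+i1  st.MEM bne.BR  -- pair
[1] i2  and.ALU  -- WAW r3
[2] i3  and.ALU  -- RAW r3
[3] i4+i5  st.MEM or.ALU  -- pair
[4] i6+i7  st.MEM or.ALU  -- pair
[5] i8+i9  sub.ALU or.ALU  -- pair
[6] i10  ld.MEM  -- no-port MEM/MEM
[7] i11+i12  ld.MEM sub.ALU  -- pair
[8] i13  st.MEM  -- tail

PAIRS = 5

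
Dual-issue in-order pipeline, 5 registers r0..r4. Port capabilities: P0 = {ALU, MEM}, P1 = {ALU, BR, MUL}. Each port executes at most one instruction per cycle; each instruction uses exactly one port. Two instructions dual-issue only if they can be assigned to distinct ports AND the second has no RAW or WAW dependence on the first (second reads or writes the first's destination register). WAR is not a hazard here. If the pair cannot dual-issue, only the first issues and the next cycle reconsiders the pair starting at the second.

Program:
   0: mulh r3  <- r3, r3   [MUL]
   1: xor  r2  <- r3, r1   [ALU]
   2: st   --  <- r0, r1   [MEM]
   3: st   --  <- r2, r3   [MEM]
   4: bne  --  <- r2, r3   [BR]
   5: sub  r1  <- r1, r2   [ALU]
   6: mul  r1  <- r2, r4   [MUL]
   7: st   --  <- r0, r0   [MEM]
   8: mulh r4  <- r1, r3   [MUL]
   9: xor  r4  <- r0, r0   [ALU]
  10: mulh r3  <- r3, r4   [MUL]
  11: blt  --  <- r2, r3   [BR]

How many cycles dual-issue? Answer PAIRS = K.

  cy0 -> i0 (mulh.MUL) RAW r3
  cy1 -> i1+i2 (xor.ALU+st.MEM) 2-wide
  cy2 -> i3+i4 (st.MEM+bne.BR) 2-wide
  cy3 -> i5 (sub.ALU) WAW r1
  cy4 -> i6+i7 (mul.MUL+st.MEM) 2-wide
  cy5 -> i8 (mulh.MUL) WAW r4
  cy6 -> i9 (xor.ALU) RAW r4
  cy7 -> i10 (mulh.MUL) no-port MUL/BR
  cy8 -> i11 (blt.BR) tail

PAIRS = 3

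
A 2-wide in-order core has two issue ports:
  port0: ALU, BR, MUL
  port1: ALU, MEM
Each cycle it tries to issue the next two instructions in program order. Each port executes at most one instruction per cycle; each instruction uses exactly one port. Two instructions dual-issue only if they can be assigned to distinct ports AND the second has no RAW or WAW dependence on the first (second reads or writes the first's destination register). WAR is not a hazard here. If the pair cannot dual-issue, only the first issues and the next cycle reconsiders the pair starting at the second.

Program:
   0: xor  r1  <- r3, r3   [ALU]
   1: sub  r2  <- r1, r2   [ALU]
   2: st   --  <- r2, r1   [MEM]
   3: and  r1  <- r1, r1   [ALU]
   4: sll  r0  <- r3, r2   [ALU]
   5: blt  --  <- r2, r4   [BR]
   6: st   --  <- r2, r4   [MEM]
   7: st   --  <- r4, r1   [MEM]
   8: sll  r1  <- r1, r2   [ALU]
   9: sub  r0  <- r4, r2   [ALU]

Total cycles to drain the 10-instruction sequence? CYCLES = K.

CYCLES = 7

#0 head=0: xor i0 RAW r1
#1 head=1: sub i1 RAW r2
#2 head=2: st+and i2&i3 pair
#3 head=4: sll+blt i4&i5 pair
#4 head=6: st i6 no-port MEM/MEM
#5 head=7: st+sll i7&i8 pair
#6 head=9: sub i9 tail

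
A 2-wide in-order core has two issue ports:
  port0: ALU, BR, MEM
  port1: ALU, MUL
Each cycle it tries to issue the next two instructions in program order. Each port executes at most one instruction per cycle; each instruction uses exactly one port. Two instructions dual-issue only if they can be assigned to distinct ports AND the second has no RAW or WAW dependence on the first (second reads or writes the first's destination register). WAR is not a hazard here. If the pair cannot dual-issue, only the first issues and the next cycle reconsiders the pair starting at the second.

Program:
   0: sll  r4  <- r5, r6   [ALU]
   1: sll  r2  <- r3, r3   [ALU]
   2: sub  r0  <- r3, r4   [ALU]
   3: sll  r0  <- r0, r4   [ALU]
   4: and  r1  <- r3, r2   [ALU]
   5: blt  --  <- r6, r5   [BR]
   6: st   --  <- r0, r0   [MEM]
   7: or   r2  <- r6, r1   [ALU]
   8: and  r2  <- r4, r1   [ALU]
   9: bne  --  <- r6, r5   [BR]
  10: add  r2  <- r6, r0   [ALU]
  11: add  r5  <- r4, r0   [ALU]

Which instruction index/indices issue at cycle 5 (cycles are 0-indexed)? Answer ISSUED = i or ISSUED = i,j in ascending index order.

c0: i0+i1 sll/sll  pair
c1: i2 sub  RAW+WAW r0
c2: i3+i4 sll/and  pair
c3: i5 blt  no-port BR/MEM
c4: i6+i7 st/or  pair
c5: i8+i9 and/bne  pair
c6: i10+i11 add/add  pair

ISSUED = 8,9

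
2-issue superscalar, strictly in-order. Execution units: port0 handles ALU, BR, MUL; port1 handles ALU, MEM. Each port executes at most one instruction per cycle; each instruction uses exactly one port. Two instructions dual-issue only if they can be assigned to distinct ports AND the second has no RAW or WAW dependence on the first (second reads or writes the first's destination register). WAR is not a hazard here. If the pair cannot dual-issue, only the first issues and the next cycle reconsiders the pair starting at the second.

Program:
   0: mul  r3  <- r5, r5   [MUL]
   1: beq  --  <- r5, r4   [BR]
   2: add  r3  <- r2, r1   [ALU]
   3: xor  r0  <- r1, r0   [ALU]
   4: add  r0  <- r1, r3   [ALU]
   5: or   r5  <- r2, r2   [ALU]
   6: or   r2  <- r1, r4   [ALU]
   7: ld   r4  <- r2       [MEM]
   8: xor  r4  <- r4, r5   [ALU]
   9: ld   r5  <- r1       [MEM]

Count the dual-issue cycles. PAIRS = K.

c0: i0 mul  no-port MUL/BR
c1: i1/i2 beq/add  2-wide
c2: i3 xor  WAW r0
c3: i4/i5 add/or  2-wide
c4: i6 or  RAW r2
c5: i7 ld  RAW+WAW r4
c6: i8/i9 xor/ld  2-wide

PAIRS = 3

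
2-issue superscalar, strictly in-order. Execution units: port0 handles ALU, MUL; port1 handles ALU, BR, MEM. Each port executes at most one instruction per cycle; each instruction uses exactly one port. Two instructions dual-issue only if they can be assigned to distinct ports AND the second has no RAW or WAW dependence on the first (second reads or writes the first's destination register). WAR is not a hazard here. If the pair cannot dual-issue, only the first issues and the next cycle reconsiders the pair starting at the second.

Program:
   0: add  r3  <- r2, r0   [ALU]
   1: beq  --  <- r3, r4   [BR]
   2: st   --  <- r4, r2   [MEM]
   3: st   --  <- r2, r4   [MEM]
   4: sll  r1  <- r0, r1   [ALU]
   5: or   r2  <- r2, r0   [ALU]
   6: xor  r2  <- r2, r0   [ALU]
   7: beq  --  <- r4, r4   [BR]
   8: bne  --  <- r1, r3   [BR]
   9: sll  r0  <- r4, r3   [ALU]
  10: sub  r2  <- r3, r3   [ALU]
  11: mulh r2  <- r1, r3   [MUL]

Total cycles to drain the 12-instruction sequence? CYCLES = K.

[0] i0  add  -- RAW r3
[1] i1  beq  -- no-port BR/MEM
[2] i2  st  -- no-port MEM/MEM
[3] i3&i4  st+sll  -- 2-wide
[4] i5  or  -- RAW+WAW r2
[5] i6&i7  xor+beq  -- 2-wide
[6] i8&i9  bne+sll  -- 2-wide
[7] i10  sub  -- WAW r2
[8] i11  mulh  -- tail

CYCLES = 9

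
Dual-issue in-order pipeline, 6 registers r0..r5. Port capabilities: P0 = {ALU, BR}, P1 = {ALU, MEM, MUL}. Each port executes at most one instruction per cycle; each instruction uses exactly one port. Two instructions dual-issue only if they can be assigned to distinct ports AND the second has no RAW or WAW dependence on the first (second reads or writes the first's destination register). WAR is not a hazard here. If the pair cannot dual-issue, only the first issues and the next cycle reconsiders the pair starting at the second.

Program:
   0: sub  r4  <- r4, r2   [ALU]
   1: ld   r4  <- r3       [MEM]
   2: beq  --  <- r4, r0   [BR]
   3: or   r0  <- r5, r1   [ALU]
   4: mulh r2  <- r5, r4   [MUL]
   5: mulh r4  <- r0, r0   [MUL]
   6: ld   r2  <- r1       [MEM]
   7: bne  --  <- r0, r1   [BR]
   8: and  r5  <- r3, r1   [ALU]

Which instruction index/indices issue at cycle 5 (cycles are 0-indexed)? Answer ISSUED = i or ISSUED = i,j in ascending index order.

ISSUED = 6,7

[0] i0  sub  -- WAW r4
[1] i1  ld  -- RAW r4
[2] i2,i3  beq+or  -- pair
[3] i4  mulh  -- no-port MUL/MUL
[4] i5  mulh  -- no-port MUL/MEM
[5] i6,i7  ld+bne  -- pair
[6] i8  and  -- tail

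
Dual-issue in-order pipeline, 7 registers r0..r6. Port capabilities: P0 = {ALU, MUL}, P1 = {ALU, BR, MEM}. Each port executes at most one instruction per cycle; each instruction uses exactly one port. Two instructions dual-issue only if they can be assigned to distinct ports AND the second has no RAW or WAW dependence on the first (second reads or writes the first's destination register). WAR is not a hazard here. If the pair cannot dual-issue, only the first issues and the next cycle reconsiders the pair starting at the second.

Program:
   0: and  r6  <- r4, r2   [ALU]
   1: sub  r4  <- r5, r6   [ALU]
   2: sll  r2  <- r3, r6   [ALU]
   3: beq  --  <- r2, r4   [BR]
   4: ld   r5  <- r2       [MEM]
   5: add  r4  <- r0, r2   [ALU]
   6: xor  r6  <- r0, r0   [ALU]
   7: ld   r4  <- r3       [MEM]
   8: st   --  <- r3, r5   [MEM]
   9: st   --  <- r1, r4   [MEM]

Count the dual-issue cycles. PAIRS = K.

0. and @i0  | RAW r6
1. sub;sll @i1/i2  | dual
2. beq @i3  | no-port BR/MEM
3. ld;add @i4/i5  | dual
4. xor;ld @i6/i7  | dual
5. st @i8  | no-port MEM/MEM
6. st @i9  | tail

PAIRS = 3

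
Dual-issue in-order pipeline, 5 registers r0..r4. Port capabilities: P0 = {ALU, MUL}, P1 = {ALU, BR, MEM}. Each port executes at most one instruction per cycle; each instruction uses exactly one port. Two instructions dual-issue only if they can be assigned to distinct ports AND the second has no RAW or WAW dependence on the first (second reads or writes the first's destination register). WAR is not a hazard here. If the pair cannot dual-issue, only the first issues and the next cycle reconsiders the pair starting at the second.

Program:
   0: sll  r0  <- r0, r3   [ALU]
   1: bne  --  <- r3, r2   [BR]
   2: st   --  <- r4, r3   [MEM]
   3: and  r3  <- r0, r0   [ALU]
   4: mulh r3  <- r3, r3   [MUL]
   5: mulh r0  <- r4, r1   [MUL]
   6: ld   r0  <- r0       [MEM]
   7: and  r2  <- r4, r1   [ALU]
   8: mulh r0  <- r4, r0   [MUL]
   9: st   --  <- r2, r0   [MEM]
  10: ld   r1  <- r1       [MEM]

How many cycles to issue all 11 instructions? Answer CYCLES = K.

CYCLES = 8

t=0 i0+i1:sll.ALU;bne.BR ; dual
t=1 i2+i3:st.MEM;and.ALU ; dual
t=2 i4:mulh.MUL ; no-port MUL/MUL
t=3 i5:mulh.MUL ; RAW+WAW r0
t=4 i6+i7:ld.MEM;and.ALU ; dual
t=5 i8:mulh.MUL ; RAW r0
t=6 i9:st.MEM ; no-port MEM/MEM
t=7 i10:ld.MEM ; tail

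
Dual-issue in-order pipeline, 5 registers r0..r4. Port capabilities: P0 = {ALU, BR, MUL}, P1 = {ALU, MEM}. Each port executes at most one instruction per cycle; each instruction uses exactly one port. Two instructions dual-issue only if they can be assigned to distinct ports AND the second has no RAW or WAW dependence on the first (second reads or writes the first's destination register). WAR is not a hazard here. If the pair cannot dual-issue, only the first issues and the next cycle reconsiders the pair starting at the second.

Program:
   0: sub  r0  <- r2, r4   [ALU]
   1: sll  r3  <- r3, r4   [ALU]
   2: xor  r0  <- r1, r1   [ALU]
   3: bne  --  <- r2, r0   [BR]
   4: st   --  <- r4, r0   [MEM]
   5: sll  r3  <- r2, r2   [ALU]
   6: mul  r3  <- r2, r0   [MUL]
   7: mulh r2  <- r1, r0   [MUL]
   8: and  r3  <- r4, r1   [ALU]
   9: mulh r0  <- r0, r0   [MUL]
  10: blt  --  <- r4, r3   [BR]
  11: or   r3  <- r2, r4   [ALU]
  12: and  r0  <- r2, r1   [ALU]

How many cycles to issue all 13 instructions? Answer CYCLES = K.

0. sub.ALU+sll.ALU @i0/i1  | pair
1. xor.ALU @i2  | RAW r0
2. bne.BR+st.MEM @i3/i4  | pair
3. sll.ALU @i5  | WAW r3
4. mul.MUL @i6  | no-port MUL/MUL
5. mulh.MUL+and.ALU @i7/i8  | pair
6. mulh.MUL @i9  | no-port MUL/BR
7. blt.BR+or.ALU @i10/i11  | pair
8. and.ALU @i12  | tail

CYCLES = 9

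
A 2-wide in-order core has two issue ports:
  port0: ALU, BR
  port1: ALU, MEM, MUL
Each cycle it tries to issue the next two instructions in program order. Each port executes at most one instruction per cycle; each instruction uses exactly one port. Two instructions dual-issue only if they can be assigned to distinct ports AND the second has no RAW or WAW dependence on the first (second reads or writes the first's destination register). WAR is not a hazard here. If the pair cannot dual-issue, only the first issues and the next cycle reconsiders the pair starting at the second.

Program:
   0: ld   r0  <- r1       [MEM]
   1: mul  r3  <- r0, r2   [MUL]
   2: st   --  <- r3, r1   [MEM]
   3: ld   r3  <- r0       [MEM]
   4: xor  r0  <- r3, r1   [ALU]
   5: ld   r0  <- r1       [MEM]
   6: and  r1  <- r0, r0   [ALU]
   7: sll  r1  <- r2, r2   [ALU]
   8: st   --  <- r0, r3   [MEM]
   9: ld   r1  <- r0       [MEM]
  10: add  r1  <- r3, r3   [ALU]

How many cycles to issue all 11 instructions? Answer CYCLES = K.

[0] i0  ld  -- no-port MEM/MUL
[1] i1  mul  -- no-port MUL/MEM
[2] i2  st  -- no-port MEM/MEM
[3] i3  ld  -- RAW r3
[4] i4  xor  -- WAW r0
[5] i5  ld  -- RAW r0
[6] i6  and  -- WAW r1
[7] i7&i8  sll/st  -- pair
[8] i9  ld  -- WAW r1
[9] i10  add  -- tail

CYCLES = 10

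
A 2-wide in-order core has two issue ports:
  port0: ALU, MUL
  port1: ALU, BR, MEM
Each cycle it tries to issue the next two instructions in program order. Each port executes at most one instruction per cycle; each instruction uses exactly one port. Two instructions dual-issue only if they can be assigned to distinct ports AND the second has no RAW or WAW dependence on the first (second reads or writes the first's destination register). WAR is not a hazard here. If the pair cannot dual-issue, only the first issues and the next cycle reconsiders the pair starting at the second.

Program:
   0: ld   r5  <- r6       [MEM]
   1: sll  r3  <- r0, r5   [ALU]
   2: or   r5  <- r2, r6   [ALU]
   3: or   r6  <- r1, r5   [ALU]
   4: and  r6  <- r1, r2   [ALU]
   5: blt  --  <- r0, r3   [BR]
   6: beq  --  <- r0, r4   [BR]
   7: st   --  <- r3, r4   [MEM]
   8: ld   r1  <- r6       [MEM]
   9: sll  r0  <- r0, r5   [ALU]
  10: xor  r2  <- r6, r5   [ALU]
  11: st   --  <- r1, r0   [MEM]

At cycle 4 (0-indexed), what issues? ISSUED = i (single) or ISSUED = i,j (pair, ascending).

0. ld @i0  | RAW r5
1. sll or @i1/i2  | dual
2. or @i3  | WAW r6
3. and blt @i4/i5  | dual
4. beq @i6  | no-port BR/MEM
5. st @i7  | no-port MEM/MEM
6. ld sll @i8/i9  | dual
7. xor st @i10/i11  | dual

ISSUED = 6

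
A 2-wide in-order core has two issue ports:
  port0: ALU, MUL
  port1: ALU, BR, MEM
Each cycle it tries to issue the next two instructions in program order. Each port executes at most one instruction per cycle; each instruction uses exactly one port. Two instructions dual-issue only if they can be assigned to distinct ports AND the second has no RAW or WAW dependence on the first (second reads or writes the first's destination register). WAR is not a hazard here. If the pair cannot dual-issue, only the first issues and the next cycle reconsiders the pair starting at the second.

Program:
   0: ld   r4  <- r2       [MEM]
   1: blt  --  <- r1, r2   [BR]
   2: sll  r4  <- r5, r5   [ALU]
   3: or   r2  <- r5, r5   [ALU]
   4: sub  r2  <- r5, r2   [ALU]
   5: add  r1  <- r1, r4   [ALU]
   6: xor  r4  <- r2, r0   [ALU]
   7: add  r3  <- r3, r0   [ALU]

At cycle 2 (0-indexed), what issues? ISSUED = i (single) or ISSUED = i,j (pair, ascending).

ISSUED = 3

t=0 i0:ld ; no-port MEM/BR
t=1 i1+i2:blt sll ; pair
t=2 i3:or ; RAW+WAW r2
t=3 i4+i5:sub add ; pair
t=4 i6+i7:xor add ; pair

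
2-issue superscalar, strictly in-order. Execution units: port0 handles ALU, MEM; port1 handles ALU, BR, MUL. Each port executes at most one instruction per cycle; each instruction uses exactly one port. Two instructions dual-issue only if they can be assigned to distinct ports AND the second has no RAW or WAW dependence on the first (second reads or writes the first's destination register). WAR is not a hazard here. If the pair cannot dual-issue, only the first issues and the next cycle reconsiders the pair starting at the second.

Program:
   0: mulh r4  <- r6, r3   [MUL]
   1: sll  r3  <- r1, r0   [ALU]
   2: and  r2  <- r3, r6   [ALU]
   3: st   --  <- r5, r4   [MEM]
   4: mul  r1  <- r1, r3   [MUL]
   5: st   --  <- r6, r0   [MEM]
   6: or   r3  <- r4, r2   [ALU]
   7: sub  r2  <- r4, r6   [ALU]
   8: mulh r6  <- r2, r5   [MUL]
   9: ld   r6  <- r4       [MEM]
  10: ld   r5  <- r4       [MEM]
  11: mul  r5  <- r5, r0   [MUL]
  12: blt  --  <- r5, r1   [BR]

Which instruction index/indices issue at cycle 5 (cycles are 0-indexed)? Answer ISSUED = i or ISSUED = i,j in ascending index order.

ISSUED = 9

c0: i0&i1 mulh sll  pair
c1: i2&i3 and st  pair
c2: i4&i5 mul st  pair
c3: i6&i7 or sub  pair
c4: i8 mulh  WAW r6
c5: i9 ld  no-port MEM/MEM
c6: i10 ld  RAW+WAW r5
c7: i11 mul  no-port MUL/BR
c8: i12 blt  tail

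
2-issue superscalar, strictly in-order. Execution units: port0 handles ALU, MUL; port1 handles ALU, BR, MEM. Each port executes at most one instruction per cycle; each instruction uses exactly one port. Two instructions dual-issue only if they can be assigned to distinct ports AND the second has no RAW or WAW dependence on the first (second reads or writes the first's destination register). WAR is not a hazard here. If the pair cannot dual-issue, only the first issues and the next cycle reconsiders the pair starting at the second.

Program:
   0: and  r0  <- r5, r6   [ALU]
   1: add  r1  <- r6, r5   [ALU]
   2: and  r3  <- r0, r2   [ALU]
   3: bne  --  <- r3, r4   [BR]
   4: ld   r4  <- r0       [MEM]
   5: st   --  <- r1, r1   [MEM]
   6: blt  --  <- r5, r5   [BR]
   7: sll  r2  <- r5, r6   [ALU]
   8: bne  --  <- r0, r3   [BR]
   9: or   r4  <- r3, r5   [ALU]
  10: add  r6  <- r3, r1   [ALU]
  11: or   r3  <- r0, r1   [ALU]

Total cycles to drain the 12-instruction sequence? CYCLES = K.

#0 head=0: and/add i0,i1 dual
#1 head=2: and i2 RAW r3
#2 head=3: bne i3 no-port BR/MEM
#3 head=4: ld i4 no-port MEM/MEM
#4 head=5: st i5 no-port MEM/BR
#5 head=6: blt/sll i6,i7 dual
#6 head=8: bne/or i8,i9 dual
#7 head=10: add/or i10,i11 dual

CYCLES = 8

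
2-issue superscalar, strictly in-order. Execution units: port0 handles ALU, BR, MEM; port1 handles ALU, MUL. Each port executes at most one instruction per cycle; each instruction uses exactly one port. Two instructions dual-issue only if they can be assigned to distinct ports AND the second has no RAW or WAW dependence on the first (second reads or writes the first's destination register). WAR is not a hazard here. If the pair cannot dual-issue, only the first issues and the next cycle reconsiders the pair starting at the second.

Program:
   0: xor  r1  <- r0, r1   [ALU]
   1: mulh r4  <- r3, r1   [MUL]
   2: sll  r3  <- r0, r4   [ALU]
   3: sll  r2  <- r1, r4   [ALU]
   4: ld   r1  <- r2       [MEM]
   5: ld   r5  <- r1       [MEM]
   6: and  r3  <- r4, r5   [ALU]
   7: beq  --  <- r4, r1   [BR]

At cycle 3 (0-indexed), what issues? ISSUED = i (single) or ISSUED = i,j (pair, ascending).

ISSUED = 4

0. xor.ALU @i0  | RAW r1
1. mulh.MUL @i1  | RAW r4
2. sll.ALU/sll.ALU @i2+i3  | 2-wide
3. ld.MEM @i4  | no-port MEM/MEM
4. ld.MEM @i5  | RAW r5
5. and.ALU/beq.BR @i6+i7  | 2-wide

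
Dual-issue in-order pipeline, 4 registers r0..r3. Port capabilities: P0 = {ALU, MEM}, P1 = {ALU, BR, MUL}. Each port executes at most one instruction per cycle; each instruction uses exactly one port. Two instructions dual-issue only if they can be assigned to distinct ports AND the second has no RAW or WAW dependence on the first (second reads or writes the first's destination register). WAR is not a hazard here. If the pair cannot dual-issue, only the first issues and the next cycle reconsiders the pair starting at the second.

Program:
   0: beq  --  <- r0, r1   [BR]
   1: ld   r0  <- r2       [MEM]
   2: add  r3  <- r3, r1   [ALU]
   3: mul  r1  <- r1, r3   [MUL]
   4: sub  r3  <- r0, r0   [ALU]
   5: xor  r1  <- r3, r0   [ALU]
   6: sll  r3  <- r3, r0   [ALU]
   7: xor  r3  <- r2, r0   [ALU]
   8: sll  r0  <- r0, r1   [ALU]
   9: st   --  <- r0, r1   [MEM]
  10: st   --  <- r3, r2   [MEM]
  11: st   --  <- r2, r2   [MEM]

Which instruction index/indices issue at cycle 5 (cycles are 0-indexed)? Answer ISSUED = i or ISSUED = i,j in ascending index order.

ISSUED = 9

[0] i0/i1  beq/ld  -- 2-wide
[1] i2  add  -- RAW r3
[2] i3/i4  mul/sub  -- 2-wide
[3] i5/i6  xor/sll  -- 2-wide
[4] i7/i8  xor/sll  -- 2-wide
[5] i9  st  -- no-port MEM/MEM
[6] i10  st  -- no-port MEM/MEM
[7] i11  st  -- tail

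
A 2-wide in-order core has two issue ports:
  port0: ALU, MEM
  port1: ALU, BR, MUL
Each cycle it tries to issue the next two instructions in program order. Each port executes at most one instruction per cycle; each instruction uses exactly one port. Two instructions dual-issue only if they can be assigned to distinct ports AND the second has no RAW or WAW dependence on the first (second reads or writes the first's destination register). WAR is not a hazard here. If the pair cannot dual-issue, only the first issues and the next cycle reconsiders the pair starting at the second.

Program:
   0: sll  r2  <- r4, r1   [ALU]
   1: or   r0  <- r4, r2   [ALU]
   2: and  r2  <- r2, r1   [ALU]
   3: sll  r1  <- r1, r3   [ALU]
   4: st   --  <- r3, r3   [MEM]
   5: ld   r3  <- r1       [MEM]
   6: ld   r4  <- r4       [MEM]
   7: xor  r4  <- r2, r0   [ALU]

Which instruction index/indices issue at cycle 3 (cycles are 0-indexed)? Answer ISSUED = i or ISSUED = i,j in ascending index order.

ISSUED = 5

0. sll.ALU @i0  | RAW r2
1. or.ALU+and.ALU @i1+i2  | dual
2. sll.ALU+st.MEM @i3+i4  | dual
3. ld.MEM @i5  | no-port MEM/MEM
4. ld.MEM @i6  | WAW r4
5. xor.ALU @i7  | tail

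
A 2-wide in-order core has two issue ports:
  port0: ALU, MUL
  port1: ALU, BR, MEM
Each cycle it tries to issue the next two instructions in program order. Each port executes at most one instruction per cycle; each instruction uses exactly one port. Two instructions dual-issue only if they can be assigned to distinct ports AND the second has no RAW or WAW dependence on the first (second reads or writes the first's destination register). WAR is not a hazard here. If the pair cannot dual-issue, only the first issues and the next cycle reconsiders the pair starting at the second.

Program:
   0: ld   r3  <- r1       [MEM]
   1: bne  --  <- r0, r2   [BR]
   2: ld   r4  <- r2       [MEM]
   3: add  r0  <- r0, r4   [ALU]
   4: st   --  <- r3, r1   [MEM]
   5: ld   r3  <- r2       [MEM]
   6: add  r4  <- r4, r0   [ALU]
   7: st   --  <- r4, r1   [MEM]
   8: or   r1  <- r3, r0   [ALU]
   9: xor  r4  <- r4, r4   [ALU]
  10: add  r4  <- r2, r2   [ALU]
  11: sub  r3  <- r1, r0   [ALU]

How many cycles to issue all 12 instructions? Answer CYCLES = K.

CYCLES = 8

[0] i0  ld  -- no-port MEM/BR
[1] i1  bne  -- no-port BR/MEM
[2] i2  ld  -- RAW r4
[3] i3,i4  add;st  -- pair
[4] i5,i6  ld;add  -- pair
[5] i7,i8  st;or  -- pair
[6] i9  xor  -- WAW r4
[7] i10,i11  add;sub  -- pair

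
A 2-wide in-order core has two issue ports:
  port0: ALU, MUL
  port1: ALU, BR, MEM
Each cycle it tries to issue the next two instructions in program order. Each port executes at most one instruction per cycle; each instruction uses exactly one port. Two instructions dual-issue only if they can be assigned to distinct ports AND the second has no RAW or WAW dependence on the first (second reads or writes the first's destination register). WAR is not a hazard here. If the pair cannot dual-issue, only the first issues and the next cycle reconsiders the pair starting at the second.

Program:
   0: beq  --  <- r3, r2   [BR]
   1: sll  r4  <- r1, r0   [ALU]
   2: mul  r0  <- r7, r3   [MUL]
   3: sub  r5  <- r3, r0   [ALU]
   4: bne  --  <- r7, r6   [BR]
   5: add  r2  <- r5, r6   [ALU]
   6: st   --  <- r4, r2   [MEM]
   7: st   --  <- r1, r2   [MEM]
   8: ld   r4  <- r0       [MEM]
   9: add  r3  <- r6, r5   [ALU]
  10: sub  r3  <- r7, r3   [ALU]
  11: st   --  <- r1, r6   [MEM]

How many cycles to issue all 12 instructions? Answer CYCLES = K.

CYCLES = 8

c0: i0,i1 beq;sll  2-wide
c1: i2 mul  RAW r0
c2: i3,i4 sub;bne  2-wide
c3: i5 add  RAW r2
c4: i6 st  no-port MEM/MEM
c5: i7 st  no-port MEM/MEM
c6: i8,i9 ld;add  2-wide
c7: i10,i11 sub;st  2-wide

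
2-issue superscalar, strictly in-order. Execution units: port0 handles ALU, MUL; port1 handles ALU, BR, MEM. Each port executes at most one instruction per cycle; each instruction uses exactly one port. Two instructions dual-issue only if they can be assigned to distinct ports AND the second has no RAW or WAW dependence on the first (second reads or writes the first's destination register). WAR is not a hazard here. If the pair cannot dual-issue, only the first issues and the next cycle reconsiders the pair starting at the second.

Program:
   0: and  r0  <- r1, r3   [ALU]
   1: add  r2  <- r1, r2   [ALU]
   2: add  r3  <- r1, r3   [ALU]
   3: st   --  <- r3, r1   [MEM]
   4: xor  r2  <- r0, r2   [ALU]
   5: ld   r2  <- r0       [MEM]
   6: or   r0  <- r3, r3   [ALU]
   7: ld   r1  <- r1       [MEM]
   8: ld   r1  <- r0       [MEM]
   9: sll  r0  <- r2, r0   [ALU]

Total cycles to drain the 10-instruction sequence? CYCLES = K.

t=0 i0,i1:and+add ; pair
t=1 i2:add ; RAW r3
t=2 i3,i4:st+xor ; pair
t=3 i5,i6:ld+or ; pair
t=4 i7:ld ; no-port MEM/MEM
t=5 i8,i9:ld+sll ; pair

CYCLES = 6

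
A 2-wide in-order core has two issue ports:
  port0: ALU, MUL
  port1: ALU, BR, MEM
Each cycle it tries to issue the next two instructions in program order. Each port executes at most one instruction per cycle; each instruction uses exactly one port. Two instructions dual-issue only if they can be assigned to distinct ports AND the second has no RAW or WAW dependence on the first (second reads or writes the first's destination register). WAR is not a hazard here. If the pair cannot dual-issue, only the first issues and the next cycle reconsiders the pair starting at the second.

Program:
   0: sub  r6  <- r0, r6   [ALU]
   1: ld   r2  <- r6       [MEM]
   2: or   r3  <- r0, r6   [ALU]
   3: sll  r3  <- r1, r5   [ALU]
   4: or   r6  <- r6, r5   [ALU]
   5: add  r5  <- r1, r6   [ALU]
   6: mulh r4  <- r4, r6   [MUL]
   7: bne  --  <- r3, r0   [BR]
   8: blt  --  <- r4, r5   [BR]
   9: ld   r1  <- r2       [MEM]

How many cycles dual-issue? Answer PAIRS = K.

PAIRS = 3

0. sub.ALU @i0  | RAW r6
1. ld.MEM/or.ALU @i1+i2  | pair
2. sll.ALU/or.ALU @i3+i4  | pair
3. add.ALU/mulh.MUL @i5+i6  | pair
4. bne.BR @i7  | no-port BR/BR
5. blt.BR @i8  | no-port BR/MEM
6. ld.MEM @i9  | tail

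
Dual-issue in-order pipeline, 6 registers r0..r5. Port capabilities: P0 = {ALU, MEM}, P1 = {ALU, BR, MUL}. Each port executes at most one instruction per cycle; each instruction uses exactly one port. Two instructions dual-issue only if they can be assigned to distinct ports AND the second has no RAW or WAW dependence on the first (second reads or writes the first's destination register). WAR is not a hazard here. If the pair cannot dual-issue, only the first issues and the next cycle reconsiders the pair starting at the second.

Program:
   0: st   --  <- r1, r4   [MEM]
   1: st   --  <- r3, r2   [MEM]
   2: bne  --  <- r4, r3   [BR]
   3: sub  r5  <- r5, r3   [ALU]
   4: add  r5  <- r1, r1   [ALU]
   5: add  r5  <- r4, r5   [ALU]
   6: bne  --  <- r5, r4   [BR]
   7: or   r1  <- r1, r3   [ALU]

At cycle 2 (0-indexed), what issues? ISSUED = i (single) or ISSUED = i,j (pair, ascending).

ISSUED = 3

0. st.MEM @i0  | no-port MEM/MEM
1. st.MEM/bne.BR @i1&i2  | pair
2. sub.ALU @i3  | WAW r5
3. add.ALU @i4  | RAW+WAW r5
4. add.ALU @i5  | RAW r5
5. bne.BR/or.ALU @i6&i7  | pair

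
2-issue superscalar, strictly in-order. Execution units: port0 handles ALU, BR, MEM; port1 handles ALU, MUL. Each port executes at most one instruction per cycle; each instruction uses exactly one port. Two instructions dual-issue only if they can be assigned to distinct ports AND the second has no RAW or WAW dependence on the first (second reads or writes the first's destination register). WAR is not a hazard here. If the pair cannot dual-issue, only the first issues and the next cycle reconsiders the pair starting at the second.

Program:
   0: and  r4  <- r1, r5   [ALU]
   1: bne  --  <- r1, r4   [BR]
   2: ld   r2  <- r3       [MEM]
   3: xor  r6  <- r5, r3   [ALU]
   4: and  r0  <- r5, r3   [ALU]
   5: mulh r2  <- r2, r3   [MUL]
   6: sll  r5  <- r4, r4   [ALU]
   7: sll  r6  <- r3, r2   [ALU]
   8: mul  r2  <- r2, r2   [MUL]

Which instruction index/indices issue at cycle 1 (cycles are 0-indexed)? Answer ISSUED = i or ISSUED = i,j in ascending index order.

ISSUED = 1

t=0 i0:and ; RAW r4
t=1 i1:bne ; no-port BR/MEM
t=2 i2/i3:ld+xor ; 2-wide
t=3 i4/i5:and+mulh ; 2-wide
t=4 i6/i7:sll+sll ; 2-wide
t=5 i8:mul ; tail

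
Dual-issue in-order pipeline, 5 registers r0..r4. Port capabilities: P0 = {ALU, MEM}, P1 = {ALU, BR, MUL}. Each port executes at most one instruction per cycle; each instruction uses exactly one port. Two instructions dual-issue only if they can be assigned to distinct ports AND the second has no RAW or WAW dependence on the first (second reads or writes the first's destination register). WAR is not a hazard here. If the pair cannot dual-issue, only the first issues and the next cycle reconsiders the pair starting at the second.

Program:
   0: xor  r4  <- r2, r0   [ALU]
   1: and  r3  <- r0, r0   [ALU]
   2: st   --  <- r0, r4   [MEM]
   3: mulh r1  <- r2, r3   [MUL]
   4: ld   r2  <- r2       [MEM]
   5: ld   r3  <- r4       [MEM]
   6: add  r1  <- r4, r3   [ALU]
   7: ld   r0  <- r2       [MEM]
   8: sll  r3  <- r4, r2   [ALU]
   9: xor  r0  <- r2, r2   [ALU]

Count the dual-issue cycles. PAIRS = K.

PAIRS = 4

c0: i0/i1 xor/and  pair
c1: i2/i3 st/mulh  pair
c2: i4 ld  no-port MEM/MEM
c3: i5 ld  RAW r3
c4: i6/i7 add/ld  pair
c5: i8/i9 sll/xor  pair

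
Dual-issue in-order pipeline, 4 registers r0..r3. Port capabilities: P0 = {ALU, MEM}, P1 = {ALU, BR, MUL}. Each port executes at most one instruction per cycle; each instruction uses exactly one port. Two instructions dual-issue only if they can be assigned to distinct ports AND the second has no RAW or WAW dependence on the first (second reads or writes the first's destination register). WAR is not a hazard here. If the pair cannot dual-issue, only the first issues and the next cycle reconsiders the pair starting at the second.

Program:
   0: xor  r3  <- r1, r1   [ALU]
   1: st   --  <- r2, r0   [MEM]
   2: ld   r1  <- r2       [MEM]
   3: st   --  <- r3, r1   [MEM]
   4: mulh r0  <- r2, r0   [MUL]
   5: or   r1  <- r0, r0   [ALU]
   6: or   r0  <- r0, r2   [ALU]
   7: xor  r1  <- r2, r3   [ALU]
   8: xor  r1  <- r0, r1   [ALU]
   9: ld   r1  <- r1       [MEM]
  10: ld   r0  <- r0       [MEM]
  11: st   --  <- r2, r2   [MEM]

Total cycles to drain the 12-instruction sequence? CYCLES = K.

CYCLES = 9

0. xor.ALU/st.MEM @i0+i1  | dual
1. ld.MEM @i2  | no-port MEM/MEM
2. st.MEM/mulh.MUL @i3+i4  | dual
3. or.ALU/or.ALU @i5+i6  | dual
4. xor.ALU @i7  | RAW+WAW r1
5. xor.ALU @i8  | RAW+WAW r1
6. ld.MEM @i9  | no-port MEM/MEM
7. ld.MEM @i10  | no-port MEM/MEM
8. st.MEM @i11  | tail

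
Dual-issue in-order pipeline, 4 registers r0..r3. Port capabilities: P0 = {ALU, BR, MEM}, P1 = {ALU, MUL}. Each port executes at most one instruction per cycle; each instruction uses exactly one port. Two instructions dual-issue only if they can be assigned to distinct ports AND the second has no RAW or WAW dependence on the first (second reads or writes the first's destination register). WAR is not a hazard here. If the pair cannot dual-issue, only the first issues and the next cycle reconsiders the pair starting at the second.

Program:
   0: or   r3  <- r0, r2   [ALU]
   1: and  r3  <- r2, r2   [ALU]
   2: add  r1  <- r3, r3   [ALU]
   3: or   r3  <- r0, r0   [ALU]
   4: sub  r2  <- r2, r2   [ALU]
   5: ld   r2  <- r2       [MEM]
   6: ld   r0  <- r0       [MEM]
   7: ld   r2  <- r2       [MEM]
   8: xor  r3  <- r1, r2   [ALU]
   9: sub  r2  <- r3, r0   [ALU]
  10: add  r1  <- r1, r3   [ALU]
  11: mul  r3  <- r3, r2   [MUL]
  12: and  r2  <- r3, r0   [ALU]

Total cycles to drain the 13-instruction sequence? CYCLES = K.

CYCLES = 11

[0] i0  or  -- WAW r3
[1] i1  and  -- RAW r3
[2] i2,i3  add;or  -- pair
[3] i4  sub  -- RAW+WAW r2
[4] i5  ld  -- no-port MEM/MEM
[5] i6  ld  -- no-port MEM/MEM
[6] i7  ld  -- RAW r2
[7] i8  xor  -- RAW r3
[8] i9,i10  sub;add  -- pair
[9] i11  mul  -- RAW r3
[10] i12  and  -- tail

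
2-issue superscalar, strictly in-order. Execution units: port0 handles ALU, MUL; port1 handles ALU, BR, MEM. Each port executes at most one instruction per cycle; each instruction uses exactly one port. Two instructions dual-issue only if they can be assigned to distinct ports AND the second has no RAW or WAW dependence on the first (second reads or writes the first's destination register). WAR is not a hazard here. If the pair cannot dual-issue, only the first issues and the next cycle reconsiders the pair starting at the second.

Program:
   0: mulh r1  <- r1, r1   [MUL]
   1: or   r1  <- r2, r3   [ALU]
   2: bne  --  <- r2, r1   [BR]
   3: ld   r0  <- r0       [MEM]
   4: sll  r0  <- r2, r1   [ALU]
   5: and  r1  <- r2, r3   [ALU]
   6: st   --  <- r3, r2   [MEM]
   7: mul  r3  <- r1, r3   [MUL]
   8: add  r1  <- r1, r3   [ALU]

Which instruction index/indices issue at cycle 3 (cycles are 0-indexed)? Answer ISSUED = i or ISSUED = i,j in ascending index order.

ISSUED = 3

t=0 i0:mulh ; WAW r1
t=1 i1:or ; RAW r1
t=2 i2:bne ; no-port BR/MEM
t=3 i3:ld ; WAW r0
t=4 i4,i5:sll/and ; 2-wide
t=5 i6,i7:st/mul ; 2-wide
t=6 i8:add ; tail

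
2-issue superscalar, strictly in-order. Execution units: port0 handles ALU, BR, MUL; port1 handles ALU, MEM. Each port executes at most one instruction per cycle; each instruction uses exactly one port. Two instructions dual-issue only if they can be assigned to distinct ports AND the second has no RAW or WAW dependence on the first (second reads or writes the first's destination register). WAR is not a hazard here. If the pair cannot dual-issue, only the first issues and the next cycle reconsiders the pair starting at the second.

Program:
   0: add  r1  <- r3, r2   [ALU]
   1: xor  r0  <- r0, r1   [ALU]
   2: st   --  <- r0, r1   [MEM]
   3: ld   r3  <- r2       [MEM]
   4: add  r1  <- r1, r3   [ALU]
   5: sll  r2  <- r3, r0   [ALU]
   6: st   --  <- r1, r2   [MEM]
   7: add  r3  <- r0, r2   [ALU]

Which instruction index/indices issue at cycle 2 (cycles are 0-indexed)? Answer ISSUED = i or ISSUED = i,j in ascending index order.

  cy0 -> i0 (add) RAW r1
  cy1 -> i1 (xor) RAW r0
  cy2 -> i2 (st) no-port MEM/MEM
  cy3 -> i3 (ld) RAW r3
  cy4 -> i4/i5 (add sll) dual
  cy5 -> i6/i7 (st add) dual

ISSUED = 2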